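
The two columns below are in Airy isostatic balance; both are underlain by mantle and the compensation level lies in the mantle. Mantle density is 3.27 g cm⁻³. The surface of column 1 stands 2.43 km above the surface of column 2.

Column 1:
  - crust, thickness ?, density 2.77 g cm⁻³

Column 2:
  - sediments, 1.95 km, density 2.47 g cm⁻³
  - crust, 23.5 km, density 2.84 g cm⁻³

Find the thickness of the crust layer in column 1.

39.2 km

Take the compensation level at the base of the deeper column (depth z_c below the surface of column 1) and equate Σ ρ_i t_i down to z_c; mantle fills any gap and the z_c terms cancel.
Column 1: x×2.77 + (z_c − 0 − x)×3.27
Column 2: 2.43×0 + 1.95×2.47 + 23.5×2.84 + (z_c − 2.43 − 25.45)×3.27
The z_c×3.27 term appears on both sides and cancels. Collect the known terms of each column as K = Σ(ρt)_known − 3.27 × (depth of known layers): K_1 = 0 − 3.27×0 = 0; K_2 = 71.5565 − 3.27×(2.43 + 25.45) = −19.6111.
Balance: K_1 − x×(3.27 − 2.77) = K_2, so x = (K_1 − K_2)/(3.27 − 2.77) = 19.6111/0.5 = 39.2 km.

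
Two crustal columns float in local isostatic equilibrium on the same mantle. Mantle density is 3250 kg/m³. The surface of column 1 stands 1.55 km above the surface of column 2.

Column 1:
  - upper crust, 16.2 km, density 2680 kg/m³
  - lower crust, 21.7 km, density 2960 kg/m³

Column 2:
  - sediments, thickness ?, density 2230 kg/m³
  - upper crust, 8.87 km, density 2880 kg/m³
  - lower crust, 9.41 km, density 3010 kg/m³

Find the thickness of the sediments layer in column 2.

4.85 km

Take the compensation level at the base of the deeper column (depth z_c below the surface of column 1) and equate Σ ρ_i t_i down to z_c; mantle fills any gap and the z_c terms cancel.
Column 1: 16.2×2680 + 21.7×2960 + (z_c − 37.9)×3250
Column 2: 1.55×0 + x×2230 + 8.87×2880 + 9.41×3010 + (z_c − 1.55 − 18.28 − x)×3250
The z_c×3250 term appears on both sides and cancels. Collect the known terms of each column as K = Σ(ρt)_known − 3250 × (depth of known layers): K_1 = 107648 − 3250×37.9 = −15527; K_2 = 53869.7 − 3250×(1.55 + 18.28) = −10577.8.
Balance: K_1 = K_2 − x×(3250 − 2230), so x = (K_2 − K_1)/(3250 − 2230) = 4949.2/1020 = 4.85 km.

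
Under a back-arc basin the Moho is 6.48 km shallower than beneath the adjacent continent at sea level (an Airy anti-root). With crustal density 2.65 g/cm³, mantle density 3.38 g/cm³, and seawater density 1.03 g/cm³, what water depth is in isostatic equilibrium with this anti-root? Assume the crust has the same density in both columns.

Replacing a thickness d of crust by seawater at the top must be balanced by replacing crust with mantle at the base: d (ρ_c − ρ_w) = a (ρ_m − ρ_c).
d = a (ρ_m − ρ_c)/(ρ_c − ρ_w) = 6.48 km × 0.73/1.62 = 2.92 km.

2.92 km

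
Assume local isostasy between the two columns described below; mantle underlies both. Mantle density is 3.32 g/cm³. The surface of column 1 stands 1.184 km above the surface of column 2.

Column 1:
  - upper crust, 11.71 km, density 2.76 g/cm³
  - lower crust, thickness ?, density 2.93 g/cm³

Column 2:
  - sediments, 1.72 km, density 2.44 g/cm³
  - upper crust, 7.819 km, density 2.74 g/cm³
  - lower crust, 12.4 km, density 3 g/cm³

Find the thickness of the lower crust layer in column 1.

Take the compensation level at the base of the deeper column (depth z_c below the surface of column 1) and equate Σ ρ_i t_i down to z_c; mantle fills any gap and the z_c terms cancel.
Column 1: 11.71×2.76 + x×2.93 + (z_c − 11.71 − x)×3.32
Column 2: 1.184×0 + 1.72×2.44 + 7.819×2.74 + 12.4×3 + (z_c − 1.184 − 21.939)×3.32
The z_c×3.32 term appears on both sides and cancels. Collect the known terms of each column as K = Σ(ρt)_known − 3.32 × (depth of known layers): K_1 = 32.3196 − 3.32×11.71 = −6.5576; K_2 = 62.82086 − 3.32×(1.184 + 21.939) = −13.9475.
Balance: K_1 − x×(3.32 − 2.93) = K_2, so x = (K_1 − K_2)/(3.32 − 2.93) = 7.3899/0.39 = 18.9 km.

18.9 km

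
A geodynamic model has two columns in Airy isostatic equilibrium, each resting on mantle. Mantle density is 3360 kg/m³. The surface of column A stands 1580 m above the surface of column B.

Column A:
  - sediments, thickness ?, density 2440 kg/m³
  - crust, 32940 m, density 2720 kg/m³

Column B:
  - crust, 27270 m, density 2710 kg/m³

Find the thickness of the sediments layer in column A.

Take the compensation level at the base of the deeper column (depth z_c below the surface of column A) and equate Σ ρ_i t_i down to z_c; mantle fills any gap and the z_c terms cancel.
Column A: x×2440 + 32940×2720 + (z_c − 32940 − x)×3360
Column B: 1580×0 + 27270×2710 + (z_c − 1580 − 27270)×3360
The z_c×3360 term appears on both sides and cancels. Collect the known terms of each column as K = Σ(ρt)_known − 3360 × (depth of known layers): K_A = 89596800 − 3360×32940 = −21081600; K_B = 73901700 − 3360×(1580 + 27270) = −23034300.
Balance: K_A − x×(3360 − 2440) = K_B, so x = (K_A − K_B)/(3360 − 2440) = 1952700/920 = 2120 m.

2120 m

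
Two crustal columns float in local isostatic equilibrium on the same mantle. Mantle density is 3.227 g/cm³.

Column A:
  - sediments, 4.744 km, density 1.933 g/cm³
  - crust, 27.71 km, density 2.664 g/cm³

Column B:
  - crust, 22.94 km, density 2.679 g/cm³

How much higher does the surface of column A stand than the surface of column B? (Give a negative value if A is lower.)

For any compensation level in the mantle, the mantle terms cancel and isostasy reduces to e = (Σt_A − Σt_B) − (Σ(ρt)_A − Σ(ρt)_B) / ρ_m.
Σt_A = 32.454 km; Σt_B = 22.94 km; Σ(ρt)_A = 82.989592; Σ(ρt)_B = 61.45626 (in km·g/cm³).
e = (32.454 − 22.94) − (82.989592 − 61.45626) / 3.227 = 2.84 km.

2.84 km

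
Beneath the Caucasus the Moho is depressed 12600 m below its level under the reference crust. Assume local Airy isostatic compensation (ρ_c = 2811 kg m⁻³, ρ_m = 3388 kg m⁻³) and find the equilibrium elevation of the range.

2590 m

Isostatic balance requires: ρ_c h = (ρ_m − ρ_c) r.
h = r (ρ_m − ρ_c) / ρ_c = 12600 m × (3388 − 2811) / 2811 = 2590 m.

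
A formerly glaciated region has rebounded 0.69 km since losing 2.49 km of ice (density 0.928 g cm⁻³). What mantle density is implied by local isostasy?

ρ_m = ρ_ice t / u = 0.928 × 2.49 km/0.69 km = 3.35 g cm⁻³.

3.35 g cm⁻³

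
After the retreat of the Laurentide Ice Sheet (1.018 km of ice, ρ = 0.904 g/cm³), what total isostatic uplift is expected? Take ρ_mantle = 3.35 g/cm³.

Removing the load lets mantle flow back in; uplift u satisfies ρ_ice t = ρ_m u.
u = t ρ_ice/ρ_m = 1.018 km × 0.904/3.35 = 0.275 km.

0.275 km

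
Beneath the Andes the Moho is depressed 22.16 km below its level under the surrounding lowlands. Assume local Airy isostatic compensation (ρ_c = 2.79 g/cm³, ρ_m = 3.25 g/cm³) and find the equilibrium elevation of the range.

3.65 km

Equating mass per unit area of the two columns: ρ_c h = (ρ_m − ρ_c) r.
h = r (ρ_m − ρ_c) / ρ_c = 22.16 km × (3.25 − 2.79) / 2.79 = 3.65 km.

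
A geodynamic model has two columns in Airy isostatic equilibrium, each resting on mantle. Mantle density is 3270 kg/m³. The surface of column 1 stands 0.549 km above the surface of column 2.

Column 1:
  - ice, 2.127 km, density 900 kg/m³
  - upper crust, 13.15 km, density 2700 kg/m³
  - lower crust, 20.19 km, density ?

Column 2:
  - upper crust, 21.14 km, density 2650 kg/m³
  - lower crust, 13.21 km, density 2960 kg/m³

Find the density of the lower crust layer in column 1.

Take the compensation level at the base of the deeper column (depth z_c below the surface of column 1) and equate Σ ρ_i t_i down to z_c; mantle fills any gap and the z_c terms cancel.
Column 1: 2.127×900 + 13.15×2700 + 20.19×ρ + (z_c − 35.467)×3270
Column 2: 0.549×0 + 21.14×2650 + 13.21×2960 + (z_c − 0.549 − 34.35)×3270
The z_c×3270 term appears on both sides and cancels. Collect the known terms of each column as K = Σ(ρt)_known − 3270 × (depth of known layers): K_1 = 37419.3 − 3270×35.467 = −78557.79; K_2 = 95122.6 − 3270×(0.549 + 34.35) = −18997.13.
Balance: K_1 + 20.19×ρ = K_2, so ρ = (K_2 − K_1)/20.19 = 59560.7/20.19 = 2950 kg/m³.

2950 kg/m³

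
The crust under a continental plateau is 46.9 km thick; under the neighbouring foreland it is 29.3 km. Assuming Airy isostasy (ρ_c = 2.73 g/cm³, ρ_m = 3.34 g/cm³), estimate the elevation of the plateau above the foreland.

Excess crust Δ = 46.9 km − 29.3 km = 17.6 km, split between elevation h and root r with h + r = Δ.
Airy balance ρ_c h = (ρ_m − ρ_c) r gives r = h ρ_c/(ρ_m − ρ_c), so h (1 + ρ_c/(ρ_m − ρ_c)) = Δ, i.e. h = Δ (ρ_m − ρ_c)/ρ_m.
h = 17.6 km × 0.61/3.34 = 3.21 km.

3.21 km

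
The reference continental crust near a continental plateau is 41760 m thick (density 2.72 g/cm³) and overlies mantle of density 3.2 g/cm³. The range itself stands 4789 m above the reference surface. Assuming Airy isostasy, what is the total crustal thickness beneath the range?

Root depth r = h ρ_c / (ρ_m − ρ_c) = 4789 m × 2.72 / 0.48 = 27140 m.
Total thickness = T + h + r = 41760 m + 4789 m + 27140 m = 73700 m.

73700 m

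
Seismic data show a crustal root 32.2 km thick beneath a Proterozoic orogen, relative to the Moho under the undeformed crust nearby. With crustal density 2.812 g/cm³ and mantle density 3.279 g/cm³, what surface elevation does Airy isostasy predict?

For local isostatic compensation: ρ_c h = (ρ_m − ρ_c) r.
h = r (ρ_m − ρ_c) / ρ_c = 32.2 km × (3.279 − 2.812) / 2.812 = 5.35 km.

5.35 km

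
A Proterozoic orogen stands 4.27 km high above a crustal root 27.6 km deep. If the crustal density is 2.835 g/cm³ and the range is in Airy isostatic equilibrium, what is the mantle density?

3.27 g/cm³

Airy balance: ρ_c h = (ρ_m − ρ_c) r → ρ_m = ρ_c (1 + h/r).
ρ_m = 2.835 × (1 + 4.27 km/27.6 km) = 3.27 g/cm³.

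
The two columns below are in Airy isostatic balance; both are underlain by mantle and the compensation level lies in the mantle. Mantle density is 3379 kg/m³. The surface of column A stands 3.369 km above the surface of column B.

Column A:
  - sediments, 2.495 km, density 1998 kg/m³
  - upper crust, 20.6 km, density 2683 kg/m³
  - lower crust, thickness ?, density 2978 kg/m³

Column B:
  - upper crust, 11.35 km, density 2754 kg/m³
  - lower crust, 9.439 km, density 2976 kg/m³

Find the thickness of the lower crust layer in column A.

11.2 km

Take the compensation level at the base of the deeper column (depth z_c below the surface of column A) and equate Σ ρ_i t_i down to z_c; mantle fills any gap and the z_c terms cancel.
Column A: 2.495×1998 + 20.6×2683 + x×2978 + (z_c − 23.095 − x)×3379
Column B: 3.369×0 + 11.35×2754 + 9.439×2976 + (z_c − 3.369 − 20.789)×3379
The z_c×3379 term appears on both sides and cancels. Collect the known terms of each column as K = Σ(ρt)_known − 3379 × (depth of known layers): K_A = 60254.81 − 3379×23.095 = −17783.195; K_B = 59348.364 − 3379×(3.369 + 20.789) = −22281.518.
Balance: K_A − x×(3379 − 2978) = K_B, so x = (K_A − K_B)/(3379 − 2978) = 4498.32/401 = 11.2 km.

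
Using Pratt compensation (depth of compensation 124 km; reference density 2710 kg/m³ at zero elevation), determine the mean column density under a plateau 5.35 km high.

2600 kg/m³

Pratt balance: ρ_ref D = ρ (D + h).
ρ = ρ_ref D/(D + h) = 2710 × 124 km/(124 km + 5.35 km) = 2600 kg/m³.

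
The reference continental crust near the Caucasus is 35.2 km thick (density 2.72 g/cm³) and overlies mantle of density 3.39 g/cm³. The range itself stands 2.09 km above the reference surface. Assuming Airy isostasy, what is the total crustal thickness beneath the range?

Root depth r = h ρ_c / (ρ_m − ρ_c) = 2.09 km × 2.72 / 0.67 = 8.485 km.
Total thickness = T + h + r = 35.2 km + 2.09 km + 8.485 km = 45.8 km.

45.8 km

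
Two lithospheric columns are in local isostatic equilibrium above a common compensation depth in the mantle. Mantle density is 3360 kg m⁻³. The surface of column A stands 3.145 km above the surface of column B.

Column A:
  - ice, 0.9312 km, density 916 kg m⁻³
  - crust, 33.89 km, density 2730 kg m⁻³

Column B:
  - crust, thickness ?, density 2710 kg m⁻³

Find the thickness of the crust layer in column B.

20.1 km

Take the compensation level at the base of the deeper column (depth z_c below the surface of column A) and equate Σ ρ_i t_i down to z_c; mantle fills any gap and the z_c terms cancel.
Column A: 0.9312×916 + 33.89×2730 + (z_c − 34.8212)×3360
Column B: 3.145×0 + x×2710 + (z_c − 3.145 − 0 − x)×3360
The z_c×3360 term appears on both sides and cancels. Collect the known terms of each column as K = Σ(ρt)_known − 3360 × (depth of known layers): K_A = 93372.6792 − 3360×34.8212 = −23626.5528; K_B = 0 − 3360×(3.145 + 0) = −10567.2.
Balance: K_A = K_B − x×(3360 − 2710), so x = (K_B − K_A)/(3360 − 2710) = 13059.4/650 = 20.1 km.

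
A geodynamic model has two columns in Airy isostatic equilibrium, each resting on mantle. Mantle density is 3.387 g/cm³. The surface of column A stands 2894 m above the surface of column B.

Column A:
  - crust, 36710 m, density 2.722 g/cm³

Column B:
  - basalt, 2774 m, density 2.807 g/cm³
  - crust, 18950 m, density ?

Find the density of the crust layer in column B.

Take the compensation level at the base of the deeper column (depth z_c below the surface of column A) and equate Σ ρ_i t_i down to z_c; mantle fills any gap and the z_c terms cancel.
Column A: 36710×2.722 + (z_c − 36710)×3.387
Column B: 2894×0 + 2774×2.807 + 18950×ρ + (z_c − 2894 − 21724)×3.387
The z_c×3.387 term appears on both sides and cancels. Collect the known terms of each column as K = Σ(ρt)_known − 3.387 × (depth of known layers): K_A = 99924.62 − 3.387×36710 = −24412.15; K_B = 7786.618 − 3.387×(2894 + 21724) = −75594.548.
Balance: K_A = K_B + 18950×ρ, so ρ = (K_A − K_B)/18950 = 51182.4/18950 = 2.7 g/cm³.

2.7 g/cm³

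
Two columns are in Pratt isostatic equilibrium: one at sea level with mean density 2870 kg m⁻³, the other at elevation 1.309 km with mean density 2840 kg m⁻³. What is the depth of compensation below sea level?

124 km

ρ_ref D = ρ (D + h) → D (ρ_ref − ρ) = ρ h.
D = ρ h/(ρ_ref − ρ) = 2840 × 1.309 km/(2870 − 2840) = 124 km.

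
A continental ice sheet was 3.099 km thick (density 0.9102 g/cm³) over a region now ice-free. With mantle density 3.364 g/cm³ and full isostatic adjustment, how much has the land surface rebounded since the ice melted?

0.838 km

Removing the load lets mantle flow back in; uplift u satisfies ρ_ice t = ρ_m u.
u = t ρ_ice/ρ_m = 3.099 km × 0.9102/3.364 = 0.838 km.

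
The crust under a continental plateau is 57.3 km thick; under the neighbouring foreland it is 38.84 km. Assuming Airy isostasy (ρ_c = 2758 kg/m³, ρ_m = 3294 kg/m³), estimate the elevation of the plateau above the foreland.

Excess crust Δ = 57.3 km − 38.84 km = 18.46 km, split between elevation h and root r with h + r = Δ.
Airy balance ρ_c h = (ρ_m − ρ_c) r gives r = h ρ_c/(ρ_m − ρ_c), so h (1 + ρ_c/(ρ_m − ρ_c)) = Δ, i.e. h = Δ (ρ_m − ρ_c)/ρ_m.
h = 18.46 km × 536/3294 = 3 km.

3 km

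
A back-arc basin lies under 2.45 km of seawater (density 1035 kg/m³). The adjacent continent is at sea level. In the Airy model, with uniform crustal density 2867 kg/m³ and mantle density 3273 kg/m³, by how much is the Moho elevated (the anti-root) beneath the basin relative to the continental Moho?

11.1 km

In Airy isostatic equilibrium: replacing crust with seawater at the top is compensated by replacing crust with mantle at the base: d (ρ_c − ρ_w) = a (ρ_m − ρ_c).
a = d (ρ_c − ρ_w)/(ρ_m − ρ_c) = 2.45 km × 1832/406 = 11.1 km.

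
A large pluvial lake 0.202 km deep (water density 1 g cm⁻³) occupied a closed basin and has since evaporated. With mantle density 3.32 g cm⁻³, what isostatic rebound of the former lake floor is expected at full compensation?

0.0608 km

u = d ρ_w/ρ_m = 0.202 km × 1/3.32 = 0.0608 km.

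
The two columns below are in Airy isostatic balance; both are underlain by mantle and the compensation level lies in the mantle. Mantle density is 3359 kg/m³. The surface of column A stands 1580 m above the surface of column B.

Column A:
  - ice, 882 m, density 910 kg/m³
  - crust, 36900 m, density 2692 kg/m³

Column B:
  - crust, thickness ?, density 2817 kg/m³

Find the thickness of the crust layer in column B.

Take the compensation level at the base of the deeper column (depth z_c below the surface of column A) and equate Σ ρ_i t_i down to z_c; mantle fills any gap and the z_c terms cancel.
Column A: 882×910 + 36900×2692 + (z_c − 37782)×3359
Column B: 1580×0 + x×2817 + (z_c − 1580 − 0 − x)×3359
The z_c×3359 term appears on both sides and cancels. Collect the known terms of each column as K = Σ(ρt)_known − 3359 × (depth of known layers): K_A = 100137420 − 3359×37782 = −26772318; K_B = 0 − 3359×(1580 + 0) = −5307220.
Balance: K_A = K_B − x×(3359 − 2817), so x = (K_B − K_A)/(3359 − 2817) = 21465100/542 = 39600 m.

39600 m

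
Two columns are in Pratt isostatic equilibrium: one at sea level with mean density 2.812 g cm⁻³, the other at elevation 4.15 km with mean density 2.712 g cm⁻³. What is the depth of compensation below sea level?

113 km

ρ_ref D = ρ (D + h) → D (ρ_ref − ρ) = ρ h.
D = ρ h/(ρ_ref − ρ) = 2.712 × 4.15 km/(2.812 − 2.712) = 113 km.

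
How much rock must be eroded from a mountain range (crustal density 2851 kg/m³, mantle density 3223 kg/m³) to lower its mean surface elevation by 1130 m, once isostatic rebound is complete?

Net drop Δ = e − u = e − e ρ_c/ρ_m = e (ρ_m − ρ_c)/ρ_m.
e = Δ ρ_m/(ρ_m − ρ_c) = 1130 m × 3223/372 = 9790 m.

9790 m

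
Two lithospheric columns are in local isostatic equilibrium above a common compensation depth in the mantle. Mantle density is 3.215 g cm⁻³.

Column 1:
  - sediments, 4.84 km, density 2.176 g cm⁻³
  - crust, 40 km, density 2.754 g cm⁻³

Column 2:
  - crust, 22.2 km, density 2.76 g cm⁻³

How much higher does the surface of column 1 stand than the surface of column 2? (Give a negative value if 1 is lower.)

4.16 km

For any compensation level in the mantle, the mantle terms cancel and isostasy reduces to e = (Σt_1 − Σt_2) − (Σ(ρt)_1 − Σ(ρt)_2) / ρ_m.
Σt_1 = 44.84 km; Σt_2 = 22.2 km; Σ(ρt)_1 = 120.69184; Σ(ρt)_2 = 61.272 (in km·g cm⁻³).
e = (44.84 − 22.2) − (120.69184 − 61.272) / 3.215 = 4.16 km.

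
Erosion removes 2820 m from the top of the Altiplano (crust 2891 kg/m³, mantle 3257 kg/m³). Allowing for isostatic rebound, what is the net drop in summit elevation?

Rebound u = e ρ_c/ρ_m = 2820 m × 2891/3257 = 2503 m.
Net surface drop = e − u = 2820 m − 2503 m = e (ρ_m − ρ_c)/ρ_m = 317 m.

317 m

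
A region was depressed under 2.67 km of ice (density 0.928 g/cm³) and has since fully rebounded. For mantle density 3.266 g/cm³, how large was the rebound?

Removing the load lets mantle flow back in; uplift u satisfies ρ_ice t = ρ_m u.
u = t ρ_ice/ρ_m = 2.67 km × 0.928/3.266 = 0.759 km.

0.759 km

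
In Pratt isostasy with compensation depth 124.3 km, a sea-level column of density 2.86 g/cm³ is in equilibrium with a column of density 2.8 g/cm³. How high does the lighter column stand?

ρ_ref D = ρ (D + h) → h = D (ρ_ref − ρ)/ρ.
h = 124.3 km × (2.86 − 2.8)/2.8 = 2.66 km.

2.66 km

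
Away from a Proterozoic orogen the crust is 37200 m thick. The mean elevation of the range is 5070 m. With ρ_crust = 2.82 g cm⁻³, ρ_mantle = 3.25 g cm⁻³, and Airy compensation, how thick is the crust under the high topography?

Root depth r = h ρ_c / (ρ_m − ρ_c) = 5070 m × 2.82 / 0.43 = 33250 m.
Total thickness = T + h + r = 37200 m + 5070 m + 33250 m = 75500 m.

75500 m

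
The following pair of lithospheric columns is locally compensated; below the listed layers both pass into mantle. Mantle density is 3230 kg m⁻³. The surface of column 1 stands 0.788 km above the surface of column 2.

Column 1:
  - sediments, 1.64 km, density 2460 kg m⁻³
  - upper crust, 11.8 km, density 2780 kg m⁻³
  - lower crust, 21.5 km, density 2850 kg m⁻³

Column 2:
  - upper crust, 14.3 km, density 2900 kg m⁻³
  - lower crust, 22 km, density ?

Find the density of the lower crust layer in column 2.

2890 kg m⁻³

Take the compensation level at the base of the deeper column (depth z_c below the surface of column 1) and equate Σ ρ_i t_i down to z_c; mantle fills any gap and the z_c terms cancel.
Column 1: 1.64×2460 + 11.8×2780 + 21.5×2850 + (z_c − 34.94)×3230
Column 2: 0.788×0 + 14.3×2900 + 22×ρ + (z_c − 0.788 − 36.3)×3230
The z_c×3230 term appears on both sides and cancels. Collect the known terms of each column as K = Σ(ρt)_known − 3230 × (depth of known layers): K_1 = 98113.4 − 3230×34.94 = −14742.8; K_2 = 41470 − 3230×(0.788 + 36.3) = −78324.24.
Balance: K_1 = K_2 + 22×ρ, so ρ = (K_1 − K_2)/22 = 63581.4/22 = 2890 kg m⁻³.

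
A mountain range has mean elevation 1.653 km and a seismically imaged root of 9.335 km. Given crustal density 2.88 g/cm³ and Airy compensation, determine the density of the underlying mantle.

3.39 g/cm³

Airy balance: ρ_c h = (ρ_m − ρ_c) r → ρ_m = ρ_c (1 + h/r).
ρ_m = 2.88 × (1 + 1.653 km/9.335 km) = 3.39 g/cm³.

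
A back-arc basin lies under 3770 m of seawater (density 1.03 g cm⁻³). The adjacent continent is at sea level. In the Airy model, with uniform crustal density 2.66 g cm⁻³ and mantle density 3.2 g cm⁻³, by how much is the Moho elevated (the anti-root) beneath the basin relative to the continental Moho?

11400 m

Equating mass per unit area of the two columns: replacing crust with seawater at the top is compensated by replacing crust with mantle at the base: d (ρ_c − ρ_w) = a (ρ_m − ρ_c).
a = d (ρ_c − ρ_w)/(ρ_m − ρ_c) = 3770 m × 1.63/0.54 = 11400 m.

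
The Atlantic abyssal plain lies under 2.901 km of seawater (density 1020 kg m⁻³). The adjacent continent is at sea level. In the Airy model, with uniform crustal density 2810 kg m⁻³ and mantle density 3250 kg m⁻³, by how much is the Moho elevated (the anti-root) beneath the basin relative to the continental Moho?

By Archimedes' principle applied to the lithosphere: replacing crust with seawater at the top is compensated by replacing crust with mantle at the base: d (ρ_c − ρ_w) = a (ρ_m − ρ_c).
a = d (ρ_c − ρ_w)/(ρ_m − ρ_c) = 2.901 km × 1790/440 = 11.8 km.

11.8 km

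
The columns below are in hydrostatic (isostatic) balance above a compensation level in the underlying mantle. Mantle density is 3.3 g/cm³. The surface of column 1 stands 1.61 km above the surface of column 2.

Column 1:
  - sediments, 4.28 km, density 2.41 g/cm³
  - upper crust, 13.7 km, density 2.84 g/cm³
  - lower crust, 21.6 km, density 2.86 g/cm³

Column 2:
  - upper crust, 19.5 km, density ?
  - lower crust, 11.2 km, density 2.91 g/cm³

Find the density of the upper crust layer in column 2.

2.79 g/cm³

Take the compensation level at the base of the deeper column (depth z_c below the surface of column 1) and equate Σ ρ_i t_i down to z_c; mantle fills any gap and the z_c terms cancel.
Column 1: 4.28×2.41 + 13.7×2.84 + 21.6×2.86 + (z_c − 39.58)×3.3
Column 2: 1.61×0 + 19.5×ρ + 11.2×2.91 + (z_c − 1.61 − 30.7)×3.3
The z_c×3.3 term appears on both sides and cancels. Collect the known terms of each column as K = Σ(ρt)_known − 3.3 × (depth of known layers): K_1 = 110.9988 − 3.3×39.58 = −19.6152; K_2 = 32.592 − 3.3×(1.61 + 30.7) = −74.031.
Balance: K_1 = K_2 + 19.5×ρ, so ρ = (K_1 − K_2)/19.5 = 54.4158/19.5 = 2.79 g/cm³.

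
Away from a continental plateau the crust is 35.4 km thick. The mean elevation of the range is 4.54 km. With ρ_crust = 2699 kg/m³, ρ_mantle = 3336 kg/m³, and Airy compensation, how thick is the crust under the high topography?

59.2 km

Root depth r = h ρ_c / (ρ_m − ρ_c) = 4.54 km × 2699 / 637 = 19.24 km.
Total thickness = T + h + r = 35.4 km + 4.54 km + 19.24 km = 59.2 km.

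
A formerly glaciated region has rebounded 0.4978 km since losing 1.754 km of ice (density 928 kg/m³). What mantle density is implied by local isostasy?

ρ_m = ρ_ice t / u = 928 × 1.754 km/0.4978 km = 3270 kg/m³.

3270 kg/m³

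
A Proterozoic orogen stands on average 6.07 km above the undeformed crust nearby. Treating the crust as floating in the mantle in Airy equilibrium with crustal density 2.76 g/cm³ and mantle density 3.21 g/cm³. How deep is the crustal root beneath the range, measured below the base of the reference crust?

37.2 km

Balancing pressure at the compensation depth: the weight of the topography is balanced by the buoyancy of the root, ρ_c h = (ρ_m − ρ_c) r.
r = h · ρ_c / (ρ_m − ρ_c) = 6.07 km × 2.76 / (3.21 − 2.76) = 37.2 km.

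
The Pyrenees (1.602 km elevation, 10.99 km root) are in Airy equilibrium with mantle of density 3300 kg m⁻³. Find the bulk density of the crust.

2880 kg m⁻³

ρ_c h = (ρ_m − ρ_c) r → ρ_c (h + r) = ρ_m r → ρ_c = ρ_m r / (h + r).
ρ_c = 3300 × 10.99 km / (1.602 km + 10.99 km) = 2880 kg m⁻³.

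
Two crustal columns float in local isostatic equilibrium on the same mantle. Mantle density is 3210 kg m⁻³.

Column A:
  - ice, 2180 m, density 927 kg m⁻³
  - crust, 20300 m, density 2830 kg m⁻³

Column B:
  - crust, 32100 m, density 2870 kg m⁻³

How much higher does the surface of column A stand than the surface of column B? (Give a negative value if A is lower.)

554 m

For any compensation level in the mantle, the mantle terms cancel and isostasy reduces to e = (Σt_A − Σt_B) − (Σ(ρt)_A − Σ(ρt)_B) / ρ_m.
Σt_A = 22480 m; Σt_B = 32100 m; Σ(ρt)_A = 59469860; Σ(ρt)_B = 92127000 (in m·kg m⁻³).
e = (22480 − 32100) − (59469860 − 92127000) / 3210 = 554 m.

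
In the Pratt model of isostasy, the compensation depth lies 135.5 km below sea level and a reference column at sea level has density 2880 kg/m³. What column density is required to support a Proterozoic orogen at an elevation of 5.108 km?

2780 kg/m³

Pratt balance: ρ_ref D = ρ (D + h).
ρ = ρ_ref D/(D + h) = 2880 × 135.5 km/(135.5 km + 5.108 km) = 2780 kg/m³.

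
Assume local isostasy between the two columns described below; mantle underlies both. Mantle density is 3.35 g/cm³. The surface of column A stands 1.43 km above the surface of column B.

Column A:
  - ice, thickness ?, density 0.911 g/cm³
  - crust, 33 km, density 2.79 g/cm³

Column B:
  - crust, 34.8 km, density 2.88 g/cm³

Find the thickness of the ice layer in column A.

1.09 km

Take the compensation level at the base of the deeper column (depth z_c below the surface of column A) and equate Σ ρ_i t_i down to z_c; mantle fills any gap and the z_c terms cancel.
Column A: x×0.911 + 33×2.79 + (z_c − 33 − x)×3.35
Column B: 1.43×0 + 34.8×2.88 + (z_c − 1.43 − 34.8)×3.35
The z_c×3.35 term appears on both sides and cancels. Collect the known terms of each column as K = Σ(ρt)_known − 3.35 × (depth of known layers): K_A = 92.07 − 3.35×33 = −18.48; K_B = 100.224 − 3.35×(1.43 + 34.8) = −21.1465.
Balance: K_A − x×(3.35 − 0.911) = K_B, so x = (K_A − K_B)/(3.35 − 0.911) = 2.6665/2.439 = 1.09 km.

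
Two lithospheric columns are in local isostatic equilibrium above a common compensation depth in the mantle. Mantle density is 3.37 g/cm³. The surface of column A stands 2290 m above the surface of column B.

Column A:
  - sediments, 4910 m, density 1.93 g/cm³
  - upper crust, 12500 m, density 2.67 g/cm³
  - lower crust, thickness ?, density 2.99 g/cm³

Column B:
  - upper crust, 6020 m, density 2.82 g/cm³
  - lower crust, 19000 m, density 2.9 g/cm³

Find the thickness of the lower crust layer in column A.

10900 m

Take the compensation level at the base of the deeper column (depth z_c below the surface of column A) and equate Σ ρ_i t_i down to z_c; mantle fills any gap and the z_c terms cancel.
Column A: 4910×1.93 + 12500×2.67 + x×2.99 + (z_c − 17410 − x)×3.37
Column B: 2290×0 + 6020×2.82 + 19000×2.9 + (z_c − 2290 − 25020)×3.37
The z_c×3.37 term appears on both sides and cancels. Collect the known terms of each column as K = Σ(ρt)_known − 3.37 × (depth of known layers): K_A = 42851.3 − 3.37×17410 = −15820.4; K_B = 72076.4 − 3.37×(2290 + 25020) = −19958.3.
Balance: K_A − x×(3.37 − 2.99) = K_B, so x = (K_A − K_B)/(3.37 − 2.99) = 4137.9/0.38 = 10900 m.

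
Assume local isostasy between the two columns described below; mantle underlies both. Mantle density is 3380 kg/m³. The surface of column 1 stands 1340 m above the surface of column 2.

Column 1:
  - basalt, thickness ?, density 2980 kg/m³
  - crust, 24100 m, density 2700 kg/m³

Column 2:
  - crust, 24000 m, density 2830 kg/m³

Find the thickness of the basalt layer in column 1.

3350 m

Take the compensation level at the base of the deeper column (depth z_c below the surface of column 1) and equate Σ ρ_i t_i down to z_c; mantle fills any gap and the z_c terms cancel.
Column 1: x×2980 + 24100×2700 + (z_c − 24100 − x)×3380
Column 2: 1340×0 + 24000×2830 + (z_c − 1340 − 24000)×3380
The z_c×3380 term appears on both sides and cancels. Collect the known terms of each column as K = Σ(ρt)_known − 3380 × (depth of known layers): K_1 = 65070000 − 3380×24100 = −16388000; K_2 = 67920000 − 3380×(1340 + 24000) = −17729200.
Balance: K_1 − x×(3380 − 2980) = K_2, so x = (K_1 − K_2)/(3380 − 2980) = 1341200/400 = 3350 m.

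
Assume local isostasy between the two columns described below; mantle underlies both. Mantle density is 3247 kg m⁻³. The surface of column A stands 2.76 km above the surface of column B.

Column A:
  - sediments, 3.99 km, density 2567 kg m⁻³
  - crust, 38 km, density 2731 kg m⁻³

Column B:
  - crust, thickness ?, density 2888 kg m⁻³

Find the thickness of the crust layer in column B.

Take the compensation level at the base of the deeper column (depth z_c below the surface of column A) and equate Σ ρ_i t_i down to z_c; mantle fills any gap and the z_c terms cancel.
Column A: 3.99×2567 + 38×2731 + (z_c − 41.99)×3247
Column B: 2.76×0 + x×2888 + (z_c − 2.76 − 0 − x)×3247
The z_c×3247 term appears on both sides and cancels. Collect the known terms of each column as K = Σ(ρt)_known − 3247 × (depth of known layers): K_A = 114020.33 − 3247×41.99 = −22321.2; K_B = 0 − 3247×(2.76 + 0) = −8961.72.
Balance: K_A = K_B − x×(3247 − 2888), so x = (K_B − K_A)/(3247 − 2888) = 13359.5/359 = 37.2 km.

37.2 km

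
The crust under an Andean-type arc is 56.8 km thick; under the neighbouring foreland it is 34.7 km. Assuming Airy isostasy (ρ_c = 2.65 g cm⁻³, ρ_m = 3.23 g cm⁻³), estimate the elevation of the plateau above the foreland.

Excess crust Δ = 56.8 km − 34.7 km = 22.1 km, split between elevation h and root r with h + r = Δ.
Airy balance ρ_c h = (ρ_m − ρ_c) r gives r = h ρ_c/(ρ_m − ρ_c), so h (1 + ρ_c/(ρ_m − ρ_c)) = Δ, i.e. h = Δ (ρ_m − ρ_c)/ρ_m.
h = 22.1 km × 0.58/3.23 = 3.97 km.

3.97 km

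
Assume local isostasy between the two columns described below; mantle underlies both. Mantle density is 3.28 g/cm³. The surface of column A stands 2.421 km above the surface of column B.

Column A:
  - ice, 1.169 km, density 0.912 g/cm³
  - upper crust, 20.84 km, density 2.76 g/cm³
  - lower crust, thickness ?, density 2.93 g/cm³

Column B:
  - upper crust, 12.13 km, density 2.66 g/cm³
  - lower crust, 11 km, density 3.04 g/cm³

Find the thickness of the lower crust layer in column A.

Take the compensation level at the base of the deeper column (depth z_c below the surface of column A) and equate Σ ρ_i t_i down to z_c; mantle fills any gap and the z_c terms cancel.
Column A: 1.169×0.912 + 20.84×2.76 + x×2.93 + (z_c − 22.009 − x)×3.28
Column B: 2.421×0 + 12.13×2.66 + 11×3.04 + (z_c − 2.421 − 23.13)×3.28
The z_c×3.28 term appears on both sides and cancels. Collect the known terms of each column as K = Σ(ρt)_known − 3.28 × (depth of known layers): K_A = 58.584528 − 3.28×22.009 = −13.604992; K_B = 65.7058 − 3.28×(2.421 + 23.13) = −18.10148.
Balance: K_A − x×(3.28 − 2.93) = K_B, so x = (K_A − K_B)/(3.28 − 2.93) = 4.49649/0.35 = 12.8 km.

12.8 km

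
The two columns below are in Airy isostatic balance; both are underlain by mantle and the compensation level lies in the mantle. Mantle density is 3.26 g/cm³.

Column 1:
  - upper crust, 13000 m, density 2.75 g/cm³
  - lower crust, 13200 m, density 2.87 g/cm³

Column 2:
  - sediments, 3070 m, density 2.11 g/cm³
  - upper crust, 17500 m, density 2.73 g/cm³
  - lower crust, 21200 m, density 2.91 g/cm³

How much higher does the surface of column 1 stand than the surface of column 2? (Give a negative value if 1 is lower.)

−2590 m

For any compensation level in the mantle, the mantle terms cancel and isostasy reduces to e = (Σt_1 − Σt_2) − (Σ(ρt)_1 − Σ(ρt)_2) / ρ_m.
Σt_1 = 26200 m; Σt_2 = 41770 m; Σ(ρt)_1 = 73634; Σ(ρt)_2 = 115944.7 (in m·g/cm³).
e = (26200 − 41770) − (73634 − 115944.7) / 3.26 = −2590 m.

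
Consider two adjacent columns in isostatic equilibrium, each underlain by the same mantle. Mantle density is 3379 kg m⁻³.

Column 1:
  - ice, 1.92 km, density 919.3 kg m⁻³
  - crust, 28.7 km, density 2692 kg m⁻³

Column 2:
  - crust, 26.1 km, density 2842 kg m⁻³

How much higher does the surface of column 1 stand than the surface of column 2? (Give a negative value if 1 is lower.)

3.08 km

For any compensation level in the mantle, the mantle terms cancel and isostasy reduces to e = (Σt_1 − Σt_2) − (Σ(ρt)_1 − Σ(ρt)_2) / ρ_m.
Σt_1 = 30.62 km; Σt_2 = 26.1 km; Σ(ρt)_1 = 79025.456; Σ(ρt)_2 = 74176.2 (in km·kg m⁻³).
e = (30.62 − 26.1) − (79025.456 − 74176.2) / 3379 = 3.08 km.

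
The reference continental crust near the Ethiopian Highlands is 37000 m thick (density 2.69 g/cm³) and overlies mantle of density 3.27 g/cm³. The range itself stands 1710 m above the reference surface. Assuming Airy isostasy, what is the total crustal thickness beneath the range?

Root depth r = h ρ_c / (ρ_m − ρ_c) = 1710 m × 2.69 / 0.58 = 7931 m.
Total thickness = T + h + r = 37000 m + 1710 m + 7931 m = 46600 m.

46600 m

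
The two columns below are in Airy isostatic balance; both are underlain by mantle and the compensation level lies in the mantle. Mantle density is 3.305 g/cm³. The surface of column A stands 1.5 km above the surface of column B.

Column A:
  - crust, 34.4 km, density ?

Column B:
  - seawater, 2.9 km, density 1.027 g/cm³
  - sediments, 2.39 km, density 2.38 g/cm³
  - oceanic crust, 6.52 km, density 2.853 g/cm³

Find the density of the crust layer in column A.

2.82 g/cm³

Take the compensation level at the base of the deeper column (depth z_c below the surface of column A) and equate Σ ρ_i t_i down to z_c; mantle fills any gap and the z_c terms cancel.
Column A: 34.4×ρ + (z_c − 34.4)×3.305
Column B: 1.5×0 + 2.9×1.027 + 2.39×2.38 + 6.52×2.853 + (z_c − 1.5 − 11.81)×3.305
The z_c×3.305 term appears on both sides and cancels. Collect the known terms of each column as K = Σ(ρt)_known − 3.305 × (depth of known layers): K_A = 0 − 3.305×34.4 = −113.692; K_B = 27.26806 − 3.305×(1.5 + 11.81) = −16.72149.
Balance: K_A + 34.4×ρ = K_B, so ρ = (K_B − K_A)/34.4 = 96.9705/34.4 = 2.82 g/cm³.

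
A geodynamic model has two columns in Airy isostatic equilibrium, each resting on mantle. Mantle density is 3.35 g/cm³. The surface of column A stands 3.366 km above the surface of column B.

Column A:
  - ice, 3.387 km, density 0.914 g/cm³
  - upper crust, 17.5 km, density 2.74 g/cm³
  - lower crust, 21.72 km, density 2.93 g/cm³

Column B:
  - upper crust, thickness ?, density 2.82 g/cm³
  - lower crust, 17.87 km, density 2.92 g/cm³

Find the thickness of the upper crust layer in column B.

Take the compensation level at the base of the deeper column (depth z_c below the surface of column A) and equate Σ ρ_i t_i down to z_c; mantle fills any gap and the z_c terms cancel.
Column A: 3.387×0.914 + 17.5×2.74 + 21.72×2.93 + (z_c − 42.607)×3.35
Column B: 3.366×0 + x×2.82 + 17.87×2.92 + (z_c − 3.366 − 17.87 − x)×3.35
The z_c×3.35 term appears on both sides and cancels. Collect the known terms of each column as K = Σ(ρt)_known − 3.35 × (depth of known layers): K_A = 114.685318 − 3.35×42.607 = −28.048132; K_B = 52.1804 − 3.35×(3.366 + 17.87) = −18.9602.
Balance: K_A = K_B − x×(3.35 − 2.82), so x = (K_B − K_A)/(3.35 − 2.82) = 9.08793/0.53 = 17.1 km.

17.1 km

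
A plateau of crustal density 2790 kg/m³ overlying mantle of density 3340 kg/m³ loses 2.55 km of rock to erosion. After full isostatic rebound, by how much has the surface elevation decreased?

0.42 km

Rebound u = e ρ_c/ρ_m = 2.55 km × 2790/3340 = 2.13 km.
Net surface drop = e − u = 2.55 km − 2.13 km = e (ρ_m − ρ_c)/ρ_m = 0.42 km.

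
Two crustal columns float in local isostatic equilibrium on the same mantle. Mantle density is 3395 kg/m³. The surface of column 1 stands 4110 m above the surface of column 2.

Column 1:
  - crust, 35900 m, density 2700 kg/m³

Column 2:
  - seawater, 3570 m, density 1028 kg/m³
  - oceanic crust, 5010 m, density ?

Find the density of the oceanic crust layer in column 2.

2890 kg/m³

Take the compensation level at the base of the deeper column (depth z_c below the surface of column 1) and equate Σ ρ_i t_i down to z_c; mantle fills any gap and the z_c terms cancel.
Column 1: 35900×2700 + (z_c − 35900)×3395
Column 2: 4110×0 + 3570×1028 + 5010×ρ + (z_c − 4110 − 8580)×3395
The z_c×3395 term appears on both sides and cancels. Collect the known terms of each column as K = Σ(ρt)_known − 3395 × (depth of known layers): K_1 = 96930000 − 3395×35900 = −24950500; K_2 = 3669960 − 3395×(4110 + 8580) = −39412590.
Balance: K_1 = K_2 + 5010×ρ, so ρ = (K_1 − K_2)/5010 = 14462100/5010 = 2890 kg/m³.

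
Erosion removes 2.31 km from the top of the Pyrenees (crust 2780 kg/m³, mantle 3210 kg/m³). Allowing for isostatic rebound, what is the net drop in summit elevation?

0.309 km

Rebound u = e ρ_c/ρ_m = 2.31 km × 2780/3210 = 2.001 km.
Net surface drop = e − u = 2.31 km − 2.001 km = e (ρ_m − ρ_c)/ρ_m = 0.309 km.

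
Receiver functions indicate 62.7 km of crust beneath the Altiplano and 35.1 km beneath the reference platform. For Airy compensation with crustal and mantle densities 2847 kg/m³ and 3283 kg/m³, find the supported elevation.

3.67 km

Excess crust Δ = 62.7 km − 35.1 km = 27.6 km, split between elevation h and root r with h + r = Δ.
Airy balance ρ_c h = (ρ_m − ρ_c) r gives r = h ρ_c/(ρ_m − ρ_c), so h (1 + ρ_c/(ρ_m − ρ_c)) = Δ, i.e. h = Δ (ρ_m − ρ_c)/ρ_m.
h = 27.6 km × 436/3283 = 3.67 km.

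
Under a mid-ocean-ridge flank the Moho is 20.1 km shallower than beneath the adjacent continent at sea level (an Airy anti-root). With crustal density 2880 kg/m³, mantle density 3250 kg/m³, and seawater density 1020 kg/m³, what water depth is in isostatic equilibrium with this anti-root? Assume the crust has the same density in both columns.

4 km

Replacing a thickness d of crust by seawater at the top must be balanced by replacing crust with mantle at the base: d (ρ_c − ρ_w) = a (ρ_m − ρ_c).
d = a (ρ_m − ρ_c)/(ρ_c − ρ_w) = 20.1 km × 370/1860 = 4 km.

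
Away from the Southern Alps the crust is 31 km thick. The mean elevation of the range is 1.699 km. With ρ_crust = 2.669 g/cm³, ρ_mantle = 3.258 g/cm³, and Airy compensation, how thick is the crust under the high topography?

Root depth r = h ρ_c / (ρ_m − ρ_c) = 1.699 km × 2.669 / 0.589 = 7.699 km.
Total thickness = T + h + r = 31 km + 1.699 km + 7.699 km = 40.4 km.

40.4 km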